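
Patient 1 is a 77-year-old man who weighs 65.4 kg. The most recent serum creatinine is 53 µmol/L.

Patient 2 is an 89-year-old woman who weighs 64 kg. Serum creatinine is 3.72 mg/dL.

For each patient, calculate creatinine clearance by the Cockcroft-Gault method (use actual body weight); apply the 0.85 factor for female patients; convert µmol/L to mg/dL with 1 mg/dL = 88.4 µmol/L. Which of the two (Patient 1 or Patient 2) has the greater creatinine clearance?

Patient 1: SCr = 53 / 88.4 = 0.6 mg/dL
Patient 1: CrCl = (140 − 77) × 65.4 / (72 × 0.6) = 4120.2 / 43.20 ≈ 95.4 mL/min
Patient 2: CrCl = (140 − 89) × 64 / (72 × 3.72) × 0.85 = 3264.0 / 267.84 × 0.85 ≈ 10.4 mL/min
95.4 vs 10.4 mL/min → Patient 1 is higher.

Patient 1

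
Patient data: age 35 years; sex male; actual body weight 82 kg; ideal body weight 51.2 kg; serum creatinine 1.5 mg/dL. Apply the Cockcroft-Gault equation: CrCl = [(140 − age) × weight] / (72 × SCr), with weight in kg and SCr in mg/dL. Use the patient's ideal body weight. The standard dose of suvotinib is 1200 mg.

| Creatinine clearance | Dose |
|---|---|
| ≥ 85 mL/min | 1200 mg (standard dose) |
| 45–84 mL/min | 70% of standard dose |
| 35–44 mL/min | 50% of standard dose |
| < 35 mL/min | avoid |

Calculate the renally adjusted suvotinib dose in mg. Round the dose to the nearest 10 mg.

840 mg

CrCl = (140 − 35) × 51.2 / (72 × 1.5) = 5376.0 / 108.00 ≈ 49.8 mL/min
CrCl ≈ 50 mL/min → bracket 45–84 mL/min.
70% of 1200 mg = 840 mg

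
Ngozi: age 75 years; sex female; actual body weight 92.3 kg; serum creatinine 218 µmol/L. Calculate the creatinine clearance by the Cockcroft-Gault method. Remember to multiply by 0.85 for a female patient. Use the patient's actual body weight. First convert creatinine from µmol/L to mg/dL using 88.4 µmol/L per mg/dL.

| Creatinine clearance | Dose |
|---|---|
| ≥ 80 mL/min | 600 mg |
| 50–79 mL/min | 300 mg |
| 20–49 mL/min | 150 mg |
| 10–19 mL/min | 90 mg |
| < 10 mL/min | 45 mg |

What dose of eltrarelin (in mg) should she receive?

150 mg

SCr = 218 / 88.4 = 2.466 mg/dL
CrCl = (140 − 75) × 92.3 / (72 × 2.466) × 0.85 = 5999.5 / 177.55 × 0.85 ≈ 28.7 mL/min
CrCl ≈ 29 mL/min → bracket 20–49 mL/min.
Dose for this bracket: 150 mg.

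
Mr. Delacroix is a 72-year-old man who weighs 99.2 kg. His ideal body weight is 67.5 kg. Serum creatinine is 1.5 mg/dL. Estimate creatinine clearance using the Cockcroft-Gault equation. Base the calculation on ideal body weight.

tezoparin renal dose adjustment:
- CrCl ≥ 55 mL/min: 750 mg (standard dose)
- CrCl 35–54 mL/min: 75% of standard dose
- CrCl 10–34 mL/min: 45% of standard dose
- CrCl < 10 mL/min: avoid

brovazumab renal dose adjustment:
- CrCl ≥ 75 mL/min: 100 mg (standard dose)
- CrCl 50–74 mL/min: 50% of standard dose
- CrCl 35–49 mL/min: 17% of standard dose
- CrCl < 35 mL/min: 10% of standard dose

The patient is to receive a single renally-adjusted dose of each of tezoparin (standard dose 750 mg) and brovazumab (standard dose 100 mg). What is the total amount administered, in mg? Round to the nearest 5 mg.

CrCl = (140 − 72) × 67.5 / (72 × 1.5) = 4590.0 / 108.00 ≈ 42.5 mL/min
CrCl ≈ 42 mL/min.
tezoparin: 35–54 mL/min → 75% of 750 mg = 562.5 mg.
brovazumab: 35–49 mL/min → 17% of 100 mg = 17 mg.
Total = 562.5 + 17 = 579.5 mg.

580 mg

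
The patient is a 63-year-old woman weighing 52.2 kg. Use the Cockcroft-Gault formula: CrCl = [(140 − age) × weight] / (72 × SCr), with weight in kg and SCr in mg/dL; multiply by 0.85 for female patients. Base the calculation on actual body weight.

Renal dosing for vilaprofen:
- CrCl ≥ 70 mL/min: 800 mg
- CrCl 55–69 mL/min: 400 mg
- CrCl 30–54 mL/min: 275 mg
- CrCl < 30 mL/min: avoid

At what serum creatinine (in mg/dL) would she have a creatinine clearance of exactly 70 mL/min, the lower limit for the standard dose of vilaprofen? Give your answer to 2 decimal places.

0.68 mg/dL

Standard dose requires CrCl ≥ 70 mL/min.
Set (140 − 63) × 52.2 × 0.85 / (72 × SCr) = 70
SCr = (140 − 63) × 52.2 × 0.85 / (72 × 70) = 0.678 mg/dL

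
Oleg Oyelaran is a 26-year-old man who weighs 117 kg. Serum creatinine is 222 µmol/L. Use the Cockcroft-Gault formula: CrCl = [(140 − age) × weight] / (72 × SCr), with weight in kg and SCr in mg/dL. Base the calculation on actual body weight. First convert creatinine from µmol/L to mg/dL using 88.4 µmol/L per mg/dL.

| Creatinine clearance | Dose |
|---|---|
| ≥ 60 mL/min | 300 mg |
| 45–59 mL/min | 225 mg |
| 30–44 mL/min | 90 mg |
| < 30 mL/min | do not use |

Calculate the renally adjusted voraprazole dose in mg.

300 mg

SCr = 222 / 88.4 = 2.511 mg/dL
CrCl = (140 − 26) × 117 / (72 × 2.511) = 13338.0 / 180.79 ≈ 73.8 mL/min
CrCl ≈ 74 mL/min → bracket ≥ 60 mL/min.
Dose for this bracket: 300 mg.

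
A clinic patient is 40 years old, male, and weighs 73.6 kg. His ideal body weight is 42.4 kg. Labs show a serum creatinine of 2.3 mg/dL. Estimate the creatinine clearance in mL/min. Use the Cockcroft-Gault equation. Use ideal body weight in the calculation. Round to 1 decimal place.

25.6 mL/min

CrCl = (140 − 40) × 42.4 / (72 × 2.3) = 4240.0 / 165.60 ≈ 25.6 mL/min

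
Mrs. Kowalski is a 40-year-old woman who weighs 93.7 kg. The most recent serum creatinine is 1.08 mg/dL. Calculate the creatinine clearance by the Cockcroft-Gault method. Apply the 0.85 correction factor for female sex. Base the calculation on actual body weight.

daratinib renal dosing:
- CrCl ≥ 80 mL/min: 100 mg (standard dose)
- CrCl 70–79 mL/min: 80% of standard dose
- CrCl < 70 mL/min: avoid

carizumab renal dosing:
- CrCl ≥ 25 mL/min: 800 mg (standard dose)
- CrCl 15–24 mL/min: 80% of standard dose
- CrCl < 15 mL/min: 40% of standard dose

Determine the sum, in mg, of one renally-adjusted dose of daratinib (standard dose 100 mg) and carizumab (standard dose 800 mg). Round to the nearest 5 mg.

CrCl = (140 − 40) × 93.7 / (72 × 1.08) × 0.85 = 9370.0 / 77.76 × 0.85 ≈ 102.4 mL/min
CrCl ≈ 102 mL/min.
daratinib: ≥ 80 mL/min → 100% of 100 mg = 100 mg.
carizumab: ≥ 25 mL/min → 100% of 800 mg = 800 mg.
Total = 100 + 800 = 900 mg.

900 mg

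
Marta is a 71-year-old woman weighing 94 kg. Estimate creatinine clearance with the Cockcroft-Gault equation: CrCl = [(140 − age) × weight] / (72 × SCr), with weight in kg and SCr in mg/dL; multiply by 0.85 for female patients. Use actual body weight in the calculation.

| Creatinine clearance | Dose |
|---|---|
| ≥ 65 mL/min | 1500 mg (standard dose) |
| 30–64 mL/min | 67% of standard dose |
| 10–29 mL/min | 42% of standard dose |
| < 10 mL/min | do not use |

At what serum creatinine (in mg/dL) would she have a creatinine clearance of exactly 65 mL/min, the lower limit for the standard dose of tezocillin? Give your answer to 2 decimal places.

1.18 mg/dL

Standard dose requires CrCl ≥ 65 mL/min.
Set (140 − 71) × 94 × 0.85 / (72 × SCr) = 65
SCr = (140 − 71) × 94 × 0.85 / (72 × 65) = 1.178 mg/dL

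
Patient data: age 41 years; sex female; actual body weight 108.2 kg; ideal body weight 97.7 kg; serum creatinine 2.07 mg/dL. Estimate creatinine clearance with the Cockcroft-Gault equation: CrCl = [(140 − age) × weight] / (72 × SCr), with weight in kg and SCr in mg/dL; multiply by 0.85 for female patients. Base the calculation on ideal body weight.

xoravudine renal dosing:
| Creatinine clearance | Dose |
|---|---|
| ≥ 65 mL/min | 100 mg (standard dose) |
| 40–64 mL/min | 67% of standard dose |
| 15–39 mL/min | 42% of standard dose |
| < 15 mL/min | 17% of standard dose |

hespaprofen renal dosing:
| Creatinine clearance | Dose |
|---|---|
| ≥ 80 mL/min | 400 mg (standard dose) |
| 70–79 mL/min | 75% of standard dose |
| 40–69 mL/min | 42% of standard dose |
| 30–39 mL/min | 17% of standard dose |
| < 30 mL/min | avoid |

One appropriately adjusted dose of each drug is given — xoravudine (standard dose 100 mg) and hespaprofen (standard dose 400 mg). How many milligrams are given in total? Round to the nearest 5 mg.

235 mg

CrCl = (140 − 41) × 97.7 / (72 × 2.07) × 0.85 = 9672.3 / 149.04 × 0.85 ≈ 55.2 mL/min
CrCl ≈ 55 mL/min.
xoravudine: 40–64 mL/min → 67% of 100 mg = 67 mg.
hespaprofen: 40–69 mL/min → 42% of 400 mg = 168 mg.
Total = 67 + 168 = 235 mg.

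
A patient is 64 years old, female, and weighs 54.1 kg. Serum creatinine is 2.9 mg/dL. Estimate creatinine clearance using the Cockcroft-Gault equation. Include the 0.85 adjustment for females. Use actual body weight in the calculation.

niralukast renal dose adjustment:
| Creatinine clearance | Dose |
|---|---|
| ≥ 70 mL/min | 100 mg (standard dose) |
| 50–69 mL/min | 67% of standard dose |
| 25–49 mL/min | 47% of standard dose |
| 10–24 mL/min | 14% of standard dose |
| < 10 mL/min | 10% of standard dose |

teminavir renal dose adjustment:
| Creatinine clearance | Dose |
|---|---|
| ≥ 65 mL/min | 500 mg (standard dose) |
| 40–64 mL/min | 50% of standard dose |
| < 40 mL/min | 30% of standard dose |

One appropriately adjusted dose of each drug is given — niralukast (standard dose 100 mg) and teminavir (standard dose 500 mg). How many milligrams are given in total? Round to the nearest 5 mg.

CrCl = (140 − 64) × 54.1 / (72 × 2.9) × 0.85 = 4111.6 / 208.80 × 0.85 ≈ 16.7 mL/min
CrCl ≈ 17 mL/min.
niralukast: 10–24 mL/min → 14% of 100 mg = 14 mg.
teminavir: < 40 mL/min → 30% of 500 mg = 150 mg.
Total = 14 + 150 = 164 mg.

165 mg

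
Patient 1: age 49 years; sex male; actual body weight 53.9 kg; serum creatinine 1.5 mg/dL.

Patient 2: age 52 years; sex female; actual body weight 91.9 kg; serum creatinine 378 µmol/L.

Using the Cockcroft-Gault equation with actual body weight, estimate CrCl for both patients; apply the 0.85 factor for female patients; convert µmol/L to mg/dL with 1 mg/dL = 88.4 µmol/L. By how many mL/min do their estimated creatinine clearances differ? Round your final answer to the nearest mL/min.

Patient 1: CrCl = (140 − 49) × 53.9 / (72 × 1.5) = 4904.9 / 108.00 ≈ 45.4 mL/min
Patient 2: SCr = 378 / 88.4 = 4.276 mg/dL
Patient 2: CrCl = (140 − 52) × 91.9 / (72 × 4.276) × 0.85 = 8087.2 / 307.87 × 0.85 ≈ 22.3 mL/min
|45.4 − 22.3| = 23.1 mL/min

23 mL/min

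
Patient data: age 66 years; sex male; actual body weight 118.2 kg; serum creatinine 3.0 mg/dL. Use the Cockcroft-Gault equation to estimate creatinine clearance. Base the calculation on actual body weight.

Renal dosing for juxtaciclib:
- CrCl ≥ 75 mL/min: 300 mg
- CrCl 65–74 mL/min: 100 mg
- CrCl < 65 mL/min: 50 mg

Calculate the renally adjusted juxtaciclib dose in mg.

CrCl = (140 − 66) × 118.2 / (72 × 3) = 8746.8 / 216.00 ≈ 40.5 mL/min
CrCl ≈ 40 mL/min → bracket < 65 mL/min.
Dose for this bracket: 50 mg.

50 mg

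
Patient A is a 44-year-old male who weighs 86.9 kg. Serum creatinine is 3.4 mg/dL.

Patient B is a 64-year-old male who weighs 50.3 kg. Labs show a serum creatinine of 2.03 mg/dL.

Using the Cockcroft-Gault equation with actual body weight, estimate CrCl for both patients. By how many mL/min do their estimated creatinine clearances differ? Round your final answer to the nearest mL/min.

8 mL/min

Patient A: CrCl = (140 − 44) × 86.9 / (72 × 3.4) = 8342.4 / 244.80 ≈ 34.1 mL/min
Patient B: CrCl = (140 − 64) × 50.3 / (72 × 2.03) = 3822.8 / 146.16 ≈ 26.2 mL/min
|34.1 − 26.2| = 7.9 mL/min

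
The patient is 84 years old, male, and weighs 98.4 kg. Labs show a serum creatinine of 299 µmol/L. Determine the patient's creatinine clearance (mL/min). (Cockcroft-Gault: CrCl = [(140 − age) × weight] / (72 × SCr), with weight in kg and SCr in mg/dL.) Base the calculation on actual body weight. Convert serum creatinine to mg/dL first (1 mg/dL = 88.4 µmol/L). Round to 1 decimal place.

SCr = 299 / 88.4 = 3.382 mg/dL
CrCl = (140 − 84) × 98.4 / (72 × 3.382) = 5510.4 / 243.50 ≈ 22.6 mL/min

22.6 mL/min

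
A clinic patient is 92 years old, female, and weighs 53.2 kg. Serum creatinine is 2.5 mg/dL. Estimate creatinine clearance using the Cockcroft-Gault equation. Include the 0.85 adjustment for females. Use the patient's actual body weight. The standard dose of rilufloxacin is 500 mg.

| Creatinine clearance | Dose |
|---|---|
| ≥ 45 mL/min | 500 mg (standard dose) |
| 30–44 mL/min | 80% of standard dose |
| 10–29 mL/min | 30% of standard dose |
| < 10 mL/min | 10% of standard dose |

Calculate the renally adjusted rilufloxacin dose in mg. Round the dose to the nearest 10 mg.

CrCl = (140 − 92) × 53.2 / (72 × 2.5) × 0.85 = 2553.6 / 180.00 × 0.85 ≈ 12.1 mL/min
CrCl ≈ 12 mL/min → bracket 10–29 mL/min.
30% of 500 mg = 150 mg

150 mg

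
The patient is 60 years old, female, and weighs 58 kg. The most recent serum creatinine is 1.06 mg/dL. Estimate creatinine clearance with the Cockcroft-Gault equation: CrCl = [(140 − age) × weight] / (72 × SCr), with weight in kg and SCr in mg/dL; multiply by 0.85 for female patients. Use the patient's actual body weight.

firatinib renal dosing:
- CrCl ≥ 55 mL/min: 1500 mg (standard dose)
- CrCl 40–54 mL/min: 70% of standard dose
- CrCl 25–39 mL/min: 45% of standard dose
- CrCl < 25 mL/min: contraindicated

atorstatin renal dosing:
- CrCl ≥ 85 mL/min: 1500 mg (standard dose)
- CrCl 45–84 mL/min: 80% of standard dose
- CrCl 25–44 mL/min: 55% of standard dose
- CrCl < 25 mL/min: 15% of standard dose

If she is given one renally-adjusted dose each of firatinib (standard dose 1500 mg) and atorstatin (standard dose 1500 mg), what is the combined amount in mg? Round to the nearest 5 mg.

CrCl = (140 − 60) × 58 / (72 × 1.06) × 0.85 = 4640.0 / 76.32 × 0.85 ≈ 51.7 mL/min
CrCl ≈ 52 mL/min.
firatinib: 40–54 mL/min → 70% of 1500 mg = 1050 mg.
atorstatin: 45–84 mL/min → 80% of 1500 mg = 1200 mg.
Total = 1050 + 1200 = 2250 mg.

2250 mg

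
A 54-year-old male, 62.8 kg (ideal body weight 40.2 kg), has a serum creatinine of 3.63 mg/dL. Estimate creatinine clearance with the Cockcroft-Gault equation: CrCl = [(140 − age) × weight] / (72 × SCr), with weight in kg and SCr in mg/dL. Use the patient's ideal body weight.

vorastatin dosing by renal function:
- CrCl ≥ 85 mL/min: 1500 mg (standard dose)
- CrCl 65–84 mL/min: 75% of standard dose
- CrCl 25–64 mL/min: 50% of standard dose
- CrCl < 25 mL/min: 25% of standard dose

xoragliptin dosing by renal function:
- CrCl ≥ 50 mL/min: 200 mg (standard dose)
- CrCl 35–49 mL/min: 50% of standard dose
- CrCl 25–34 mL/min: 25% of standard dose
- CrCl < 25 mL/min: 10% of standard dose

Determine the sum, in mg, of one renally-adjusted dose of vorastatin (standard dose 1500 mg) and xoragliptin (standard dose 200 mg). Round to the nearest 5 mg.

395 mg

CrCl = (140 − 54) × 40.2 / (72 × 3.63) = 3457.2 / 261.36 ≈ 13.2 mL/min
CrCl ≈ 13 mL/min.
vorastatin: < 25 mL/min → 25% of 1500 mg = 375 mg.
xoragliptin: < 25 mL/min → 10% of 200 mg = 20 mg.
Total = 375 + 20 = 395 mg.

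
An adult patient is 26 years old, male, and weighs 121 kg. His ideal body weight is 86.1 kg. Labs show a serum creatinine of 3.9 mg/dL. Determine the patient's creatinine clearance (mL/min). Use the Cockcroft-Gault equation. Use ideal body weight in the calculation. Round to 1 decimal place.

35.0 mL/min

CrCl = (140 − 26) × 86.1 / (72 × 3.9) = 9815.4 / 280.80 ≈ 35.0 mL/min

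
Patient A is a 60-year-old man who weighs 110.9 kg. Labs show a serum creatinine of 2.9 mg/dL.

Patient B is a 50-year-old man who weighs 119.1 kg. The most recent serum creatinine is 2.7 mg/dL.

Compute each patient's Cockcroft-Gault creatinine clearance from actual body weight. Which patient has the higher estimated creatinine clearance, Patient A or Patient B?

Patient A: CrCl = (140 − 60) × 110.9 / (72 × 2.9) = 8872.0 / 208.80 ≈ 42.5 mL/min
Patient B: CrCl = (140 − 50) × 119.1 / (72 × 2.7) = 10719.0 / 194.40 ≈ 55.1 mL/min
42.5 vs 55.1 mL/min → Patient B is higher.

Patient B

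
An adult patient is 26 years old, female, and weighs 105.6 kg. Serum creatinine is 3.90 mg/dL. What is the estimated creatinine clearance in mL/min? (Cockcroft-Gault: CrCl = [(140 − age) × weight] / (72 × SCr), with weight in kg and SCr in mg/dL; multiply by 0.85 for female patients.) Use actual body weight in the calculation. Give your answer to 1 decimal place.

36.4 mL/min

CrCl = (140 − 26) × 105.6 / (72 × 3.9) × 0.85 = 12038.4 / 280.80 × 0.85 ≈ 36.4 mL/min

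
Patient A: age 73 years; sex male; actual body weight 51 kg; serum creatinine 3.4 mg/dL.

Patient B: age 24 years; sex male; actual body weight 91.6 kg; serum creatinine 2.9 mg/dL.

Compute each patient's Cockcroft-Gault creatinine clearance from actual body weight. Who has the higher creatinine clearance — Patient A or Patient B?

Patient B

Patient A: CrCl = (140 − 73) × 51 / (72 × 3.4) = 3417.0 / 244.80 ≈ 14.0 mL/min
Patient B: CrCl = (140 − 24) × 91.6 / (72 × 2.9) = 10625.6 / 208.80 ≈ 50.9 mL/min
14.0 vs 50.9 mL/min → Patient B is higher.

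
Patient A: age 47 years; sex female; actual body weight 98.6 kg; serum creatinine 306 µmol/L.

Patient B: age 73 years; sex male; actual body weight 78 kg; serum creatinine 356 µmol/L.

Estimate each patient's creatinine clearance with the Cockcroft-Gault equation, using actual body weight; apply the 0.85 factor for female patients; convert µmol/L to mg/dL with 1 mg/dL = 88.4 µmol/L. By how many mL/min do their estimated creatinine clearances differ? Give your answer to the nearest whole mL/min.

Patient A: SCr = 306 / 88.4 = 3.462 mg/dL
Patient A: CrCl = (140 − 47) × 98.6 / (72 × 3.462) × 0.85 = 9169.8 / 249.26 × 0.85 ≈ 31.3 mL/min
Patient B: SCr = 356 / 88.4 = 4.027 mg/dL
Patient B: CrCl = (140 − 73) × 78 / (72 × 4.027) = 5226.0 / 289.94 ≈ 18.0 mL/min
|31.3 − 18.0| = 13.3 mL/min

13 mL/min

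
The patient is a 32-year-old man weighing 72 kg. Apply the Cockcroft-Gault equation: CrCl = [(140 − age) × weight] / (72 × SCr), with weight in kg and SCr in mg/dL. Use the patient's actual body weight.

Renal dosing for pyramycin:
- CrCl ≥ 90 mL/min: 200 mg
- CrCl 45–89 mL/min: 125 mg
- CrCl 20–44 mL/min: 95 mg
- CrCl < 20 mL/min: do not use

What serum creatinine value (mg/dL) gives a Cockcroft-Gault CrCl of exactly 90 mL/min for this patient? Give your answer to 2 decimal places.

1.20 mg/dL

Standard dose requires CrCl ≥ 90 mL/min.
Set (140 − 32) × 72 / (72 × SCr) = 90
SCr = (140 − 32) × 72 / (72 × 90) = 1.200 mg/dL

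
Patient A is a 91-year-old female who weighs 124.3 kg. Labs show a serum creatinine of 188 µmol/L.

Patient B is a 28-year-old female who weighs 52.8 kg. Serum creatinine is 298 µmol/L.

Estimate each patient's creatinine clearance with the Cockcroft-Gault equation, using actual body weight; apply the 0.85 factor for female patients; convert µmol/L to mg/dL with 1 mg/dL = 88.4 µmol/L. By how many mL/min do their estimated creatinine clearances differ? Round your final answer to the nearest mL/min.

13 mL/min

Patient A: SCr = 188 / 88.4 = 2.127 mg/dL
Patient A: CrCl = (140 − 91) × 124.3 / (72 × 2.127) × 0.85 = 6090.7 / 153.14 × 0.85 ≈ 33.8 mL/min
Patient B: SCr = 298 / 88.4 = 3.371 mg/dL
Patient B: CrCl = (140 − 28) × 52.8 / (72 × 3.371) × 0.85 = 5913.6 / 242.71 × 0.85 ≈ 20.7 mL/min
|33.8 − 20.7| = 13.1 mL/min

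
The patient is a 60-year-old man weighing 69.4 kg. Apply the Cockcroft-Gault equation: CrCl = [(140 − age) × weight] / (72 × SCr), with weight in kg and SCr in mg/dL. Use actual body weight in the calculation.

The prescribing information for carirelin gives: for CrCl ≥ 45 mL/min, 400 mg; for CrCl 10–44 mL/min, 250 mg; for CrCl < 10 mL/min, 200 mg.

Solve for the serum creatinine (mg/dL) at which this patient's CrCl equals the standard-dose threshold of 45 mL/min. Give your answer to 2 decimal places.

1.71 mg/dL

Standard dose requires CrCl ≥ 45 mL/min.
Set (140 − 60) × 69.4 / (72 × SCr) = 45
SCr = (140 − 60) × 69.4 / (72 × 45) = 1.714 mg/dL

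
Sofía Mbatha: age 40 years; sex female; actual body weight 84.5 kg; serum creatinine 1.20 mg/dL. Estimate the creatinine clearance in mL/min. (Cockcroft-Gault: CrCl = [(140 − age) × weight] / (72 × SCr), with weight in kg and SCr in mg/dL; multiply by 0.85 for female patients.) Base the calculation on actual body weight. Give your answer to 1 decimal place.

83.1 mL/min

CrCl = (140 − 40) × 84.5 / (72 × 1.2) × 0.85 = 8450.0 / 86.40 × 0.85 ≈ 83.1 mL/min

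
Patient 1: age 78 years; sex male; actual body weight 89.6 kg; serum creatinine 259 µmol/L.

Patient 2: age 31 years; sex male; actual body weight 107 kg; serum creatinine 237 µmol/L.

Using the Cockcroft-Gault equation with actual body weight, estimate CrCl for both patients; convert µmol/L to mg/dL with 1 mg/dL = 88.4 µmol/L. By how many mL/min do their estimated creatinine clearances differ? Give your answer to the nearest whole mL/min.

34 mL/min

Patient 1: SCr = 259 / 88.4 = 2.93 mg/dL
Patient 1: CrCl = (140 − 78) × 89.6 / (72 × 2.93) = 5555.2 / 210.96 ≈ 26.3 mL/min
Patient 2: SCr = 237 / 88.4 = 2.681 mg/dL
Patient 2: CrCl = (140 − 31) × 107 / (72 × 2.681) = 11663.0 / 193.03 ≈ 60.4 mL/min
|26.3 − 60.4| = 34.1 mL/min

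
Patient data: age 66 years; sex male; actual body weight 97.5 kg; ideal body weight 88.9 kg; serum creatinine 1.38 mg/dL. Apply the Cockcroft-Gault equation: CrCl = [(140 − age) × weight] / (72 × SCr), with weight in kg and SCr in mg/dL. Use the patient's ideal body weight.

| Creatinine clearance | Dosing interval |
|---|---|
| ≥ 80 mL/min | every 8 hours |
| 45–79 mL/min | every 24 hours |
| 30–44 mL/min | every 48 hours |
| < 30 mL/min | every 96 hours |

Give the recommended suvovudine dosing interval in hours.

CrCl = (140 − 66) × 88.9 / (72 × 1.38) = 6578.6 / 99.36 ≈ 66.2 mL/min
CrCl ≈ 66 mL/min → bracket 45–79 mL/min → every 24 hours.

every 24 hours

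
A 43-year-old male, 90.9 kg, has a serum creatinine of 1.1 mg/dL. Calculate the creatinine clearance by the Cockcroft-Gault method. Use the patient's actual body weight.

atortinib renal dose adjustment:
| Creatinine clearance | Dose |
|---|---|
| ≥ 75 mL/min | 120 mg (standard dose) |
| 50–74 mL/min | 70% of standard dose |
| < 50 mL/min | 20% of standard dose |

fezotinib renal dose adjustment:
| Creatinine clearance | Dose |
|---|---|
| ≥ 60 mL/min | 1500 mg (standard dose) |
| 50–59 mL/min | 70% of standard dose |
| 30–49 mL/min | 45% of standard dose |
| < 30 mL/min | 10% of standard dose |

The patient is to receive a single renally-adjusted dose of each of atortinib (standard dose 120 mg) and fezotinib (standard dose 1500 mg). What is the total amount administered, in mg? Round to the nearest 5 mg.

1620 mg

CrCl = (140 − 43) × 90.9 / (72 × 1.1) = 8817.3 / 79.20 ≈ 111.3 mL/min
CrCl ≈ 111 mL/min.
atortinib: ≥ 75 mL/min → 100% of 120 mg = 120 mg.
fezotinib: ≥ 60 mL/min → 100% of 1500 mg = 1500 mg.
Total = 120 + 1500 = 1620 mg.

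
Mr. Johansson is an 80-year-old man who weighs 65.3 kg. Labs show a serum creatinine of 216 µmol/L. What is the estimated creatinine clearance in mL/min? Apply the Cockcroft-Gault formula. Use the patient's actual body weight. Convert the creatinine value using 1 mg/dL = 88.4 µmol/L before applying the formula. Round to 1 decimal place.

SCr = 216 / 88.4 = 2.443 mg/dL
CrCl = (140 − 80) × 65.3 / (72 × 2.443) = 3918.0 / 175.90 ≈ 22.3 mL/min

22.3 mL/min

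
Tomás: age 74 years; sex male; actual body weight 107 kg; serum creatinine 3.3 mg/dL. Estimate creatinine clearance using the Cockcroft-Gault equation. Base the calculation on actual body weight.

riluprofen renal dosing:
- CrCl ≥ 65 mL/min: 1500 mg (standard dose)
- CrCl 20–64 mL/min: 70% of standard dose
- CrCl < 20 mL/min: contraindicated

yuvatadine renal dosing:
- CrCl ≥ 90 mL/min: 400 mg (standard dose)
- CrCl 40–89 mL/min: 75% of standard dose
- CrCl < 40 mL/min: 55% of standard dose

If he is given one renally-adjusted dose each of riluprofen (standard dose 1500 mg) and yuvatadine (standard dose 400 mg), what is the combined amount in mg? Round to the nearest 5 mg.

1270 mg

CrCl = (140 − 74) × 107 / (72 × 3.3) = 7062.0 / 237.60 ≈ 29.7 mL/min
CrCl ≈ 30 mL/min.
riluprofen: 20–64 mL/min → 70% of 1500 mg = 1050 mg.
yuvatadine: < 40 mL/min → 55% of 400 mg = 220 mg.
Total = 1050 + 220 = 1270 mg.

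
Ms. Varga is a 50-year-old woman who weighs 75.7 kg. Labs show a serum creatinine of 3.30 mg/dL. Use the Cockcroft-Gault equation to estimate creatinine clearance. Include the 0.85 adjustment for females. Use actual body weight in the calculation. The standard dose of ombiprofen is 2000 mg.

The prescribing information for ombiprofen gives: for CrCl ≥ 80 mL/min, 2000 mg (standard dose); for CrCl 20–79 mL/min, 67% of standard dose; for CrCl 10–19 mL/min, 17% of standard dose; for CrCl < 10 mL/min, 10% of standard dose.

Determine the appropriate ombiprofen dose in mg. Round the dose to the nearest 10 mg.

1340 mg

CrCl = (140 − 50) × 75.7 / (72 × 3.3) × 0.85 = 6813.0 / 237.60 × 0.85 ≈ 24.4 mL/min
CrCl ≈ 24 mL/min → bracket 20–79 mL/min.
67% of 2000 mg = 1340 mg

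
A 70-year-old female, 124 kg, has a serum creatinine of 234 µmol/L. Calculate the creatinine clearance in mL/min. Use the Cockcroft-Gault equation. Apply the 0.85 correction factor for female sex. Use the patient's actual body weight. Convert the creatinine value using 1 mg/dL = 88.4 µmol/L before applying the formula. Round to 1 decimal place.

38.7 mL/min

SCr = 234 / 88.4 = 2.647 mg/dL
CrCl = (140 − 70) × 124 / (72 × 2.647) × 0.85 = 8680.0 / 190.58 × 0.85 ≈ 38.7 mL/min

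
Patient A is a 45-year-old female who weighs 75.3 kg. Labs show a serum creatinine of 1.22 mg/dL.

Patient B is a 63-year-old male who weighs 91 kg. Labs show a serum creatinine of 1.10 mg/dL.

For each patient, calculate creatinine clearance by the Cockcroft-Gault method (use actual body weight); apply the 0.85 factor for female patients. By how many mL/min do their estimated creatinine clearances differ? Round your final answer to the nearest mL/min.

19 mL/min

Patient A: CrCl = (140 − 45) × 75.3 / (72 × 1.22) × 0.85 = 7153.5 / 87.84 × 0.85 ≈ 69.2 mL/min
Patient B: CrCl = (140 − 63) × 91 / (72 × 1.1) = 7007.0 / 79.20 ≈ 88.5 mL/min
|69.2 − 88.5| = 19.3 mL/min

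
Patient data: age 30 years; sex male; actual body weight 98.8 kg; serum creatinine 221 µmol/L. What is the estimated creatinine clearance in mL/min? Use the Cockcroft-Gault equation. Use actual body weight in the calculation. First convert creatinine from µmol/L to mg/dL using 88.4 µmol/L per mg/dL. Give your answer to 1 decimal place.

60.4 mL/min

SCr = 221 / 88.4 = 2.5 mg/dL
CrCl = (140 − 30) × 98.8 / (72 × 2.5) = 10868.0 / 180.00 ≈ 60.4 mL/min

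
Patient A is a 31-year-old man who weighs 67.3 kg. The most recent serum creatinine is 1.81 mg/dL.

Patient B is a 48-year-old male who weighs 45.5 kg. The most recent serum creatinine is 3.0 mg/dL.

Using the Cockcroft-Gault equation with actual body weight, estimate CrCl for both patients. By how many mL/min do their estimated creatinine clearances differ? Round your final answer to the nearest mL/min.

Patient A: CrCl = (140 − 31) × 67.3 / (72 × 1.81) = 7335.7 / 130.32 ≈ 56.3 mL/min
Patient B: CrCl = (140 − 48) × 45.5 / (72 × 3) = 4186.0 / 216.00 ≈ 19.4 mL/min
|56.3 − 19.4| = 36.9 mL/min

37 mL/min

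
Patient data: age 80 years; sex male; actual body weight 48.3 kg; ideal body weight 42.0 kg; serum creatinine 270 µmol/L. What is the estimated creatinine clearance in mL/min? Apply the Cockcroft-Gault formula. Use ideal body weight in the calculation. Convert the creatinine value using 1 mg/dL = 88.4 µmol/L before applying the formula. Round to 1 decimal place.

SCr = 270 / 88.4 = 3.054 mg/dL
CrCl = (140 − 80) × 42 / (72 × 3.054) = 2520.0 / 219.89 ≈ 11.5 mL/min

11.5 mL/min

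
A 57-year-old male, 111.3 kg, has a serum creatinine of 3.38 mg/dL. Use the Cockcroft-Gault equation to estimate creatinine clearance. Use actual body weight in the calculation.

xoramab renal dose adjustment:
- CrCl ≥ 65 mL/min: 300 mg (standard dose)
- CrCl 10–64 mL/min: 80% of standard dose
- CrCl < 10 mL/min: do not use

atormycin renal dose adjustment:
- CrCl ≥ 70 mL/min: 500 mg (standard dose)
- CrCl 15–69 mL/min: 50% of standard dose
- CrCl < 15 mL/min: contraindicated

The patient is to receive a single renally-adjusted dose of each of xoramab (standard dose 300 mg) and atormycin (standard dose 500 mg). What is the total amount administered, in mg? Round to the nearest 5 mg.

490 mg

CrCl = (140 − 57) × 111.3 / (72 × 3.38) = 9237.9 / 243.36 ≈ 38.0 mL/min
CrCl ≈ 38 mL/min.
xoramab: 10–64 mL/min → 80% of 300 mg = 240 mg.
atormycin: 15–69 mL/min → 50% of 500 mg = 250 mg.
Total = 240 + 250 = 490 mg.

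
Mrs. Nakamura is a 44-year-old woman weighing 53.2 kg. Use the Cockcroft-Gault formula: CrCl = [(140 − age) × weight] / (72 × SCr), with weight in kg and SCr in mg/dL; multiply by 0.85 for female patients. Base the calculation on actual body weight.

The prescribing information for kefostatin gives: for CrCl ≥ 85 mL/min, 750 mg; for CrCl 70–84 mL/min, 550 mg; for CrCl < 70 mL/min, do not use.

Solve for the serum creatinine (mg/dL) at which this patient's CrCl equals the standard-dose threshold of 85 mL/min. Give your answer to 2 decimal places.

Standard dose requires CrCl ≥ 85 mL/min.
Set (140 − 44) × 53.2 × 0.85 / (72 × SCr) = 85
SCr = (140 − 44) × 53.2 × 0.85 / (72 × 85) = 0.709 mg/dL

0.71 mg/dL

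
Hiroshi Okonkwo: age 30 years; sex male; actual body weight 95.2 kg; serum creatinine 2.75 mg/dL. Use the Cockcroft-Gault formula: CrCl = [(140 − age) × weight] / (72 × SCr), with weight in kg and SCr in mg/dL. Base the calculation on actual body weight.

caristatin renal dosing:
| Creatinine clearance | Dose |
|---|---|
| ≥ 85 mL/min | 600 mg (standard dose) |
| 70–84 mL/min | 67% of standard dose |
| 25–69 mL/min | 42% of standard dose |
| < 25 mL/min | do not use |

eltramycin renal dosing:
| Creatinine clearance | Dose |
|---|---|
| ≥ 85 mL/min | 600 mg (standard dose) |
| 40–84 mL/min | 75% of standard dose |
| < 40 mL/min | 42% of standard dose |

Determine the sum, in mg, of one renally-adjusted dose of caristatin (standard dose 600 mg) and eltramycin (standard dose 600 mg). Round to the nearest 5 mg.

CrCl = (140 − 30) × 95.2 / (72 × 2.75) = 10472.0 / 198.00 ≈ 52.9 mL/min
CrCl ≈ 53 mL/min.
caristatin: 25–69 mL/min → 42% of 600 mg = 252 mg.
eltramycin: 40–84 mL/min → 75% of 600 mg = 450 mg.
Total = 252 + 450 = 702 mg.

700 mg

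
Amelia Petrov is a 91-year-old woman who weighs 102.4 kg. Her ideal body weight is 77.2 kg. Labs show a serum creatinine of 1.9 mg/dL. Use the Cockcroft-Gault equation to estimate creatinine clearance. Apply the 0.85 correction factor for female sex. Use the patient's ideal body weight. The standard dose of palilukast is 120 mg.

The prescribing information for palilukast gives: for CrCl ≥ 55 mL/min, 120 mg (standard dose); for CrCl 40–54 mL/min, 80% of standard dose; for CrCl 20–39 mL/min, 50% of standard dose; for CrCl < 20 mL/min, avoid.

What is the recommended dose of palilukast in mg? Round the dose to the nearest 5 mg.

60 mg

CrCl = (140 − 91) × 77.2 / (72 × 1.9) × 0.85 = 3782.8 / 136.80 × 0.85 ≈ 23.5 mL/min
CrCl ≈ 24 mL/min → bracket 20–39 mL/min.
50% of 120 mg = 60 mg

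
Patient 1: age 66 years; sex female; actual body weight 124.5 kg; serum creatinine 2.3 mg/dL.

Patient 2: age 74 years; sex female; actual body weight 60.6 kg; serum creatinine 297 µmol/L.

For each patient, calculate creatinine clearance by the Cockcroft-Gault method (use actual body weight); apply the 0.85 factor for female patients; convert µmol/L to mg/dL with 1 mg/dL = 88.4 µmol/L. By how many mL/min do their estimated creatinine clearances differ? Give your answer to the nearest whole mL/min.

33 mL/min

Patient 1: CrCl = (140 − 66) × 124.5 / (72 × 2.3) × 0.85 = 9213.0 / 165.60 × 0.85 ≈ 47.3 mL/min
Patient 2: SCr = 297 / 88.4 = 3.36 mg/dL
Patient 2: CrCl = (140 − 74) × 60.6 / (72 × 3.36) × 0.85 = 3999.6 / 241.92 × 0.85 ≈ 14.1 mL/min
|47.3 − 14.1| = 33.2 mL/min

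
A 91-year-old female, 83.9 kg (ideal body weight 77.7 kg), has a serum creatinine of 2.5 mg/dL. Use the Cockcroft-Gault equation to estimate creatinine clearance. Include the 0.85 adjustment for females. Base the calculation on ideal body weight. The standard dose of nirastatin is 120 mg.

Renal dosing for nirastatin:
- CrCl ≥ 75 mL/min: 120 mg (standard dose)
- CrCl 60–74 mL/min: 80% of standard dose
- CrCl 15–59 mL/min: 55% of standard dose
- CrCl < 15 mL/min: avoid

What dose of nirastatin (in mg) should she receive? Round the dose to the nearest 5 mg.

CrCl = (140 − 91) × 77.7 / (72 × 2.5) × 0.85 = 3807.3 / 180.00 × 0.85 ≈ 18.0 mL/min
CrCl ≈ 18 mL/min → bracket 15–59 mL/min.
55% of 120 mg = 66 mg → 65 mg

65 mg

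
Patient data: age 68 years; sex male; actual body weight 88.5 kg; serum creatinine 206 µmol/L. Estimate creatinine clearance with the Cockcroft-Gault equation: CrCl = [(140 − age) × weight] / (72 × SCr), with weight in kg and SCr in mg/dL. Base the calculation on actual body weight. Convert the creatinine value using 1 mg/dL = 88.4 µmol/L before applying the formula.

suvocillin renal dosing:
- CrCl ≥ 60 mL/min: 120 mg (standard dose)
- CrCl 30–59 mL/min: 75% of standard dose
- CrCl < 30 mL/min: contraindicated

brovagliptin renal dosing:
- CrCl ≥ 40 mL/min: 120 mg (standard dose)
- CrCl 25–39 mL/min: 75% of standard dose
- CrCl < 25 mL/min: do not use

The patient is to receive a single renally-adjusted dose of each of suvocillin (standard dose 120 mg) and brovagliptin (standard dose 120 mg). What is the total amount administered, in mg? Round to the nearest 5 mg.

180 mg

SCr = 206 / 88.4 = 2.33 mg/dL
CrCl = (140 − 68) × 88.5 / (72 × 2.33) = 6372.0 / 167.76 ≈ 38.0 mL/min
CrCl ≈ 38 mL/min.
suvocillin: 30–59 mL/min → 75% of 120 mg = 90 mg.
brovagliptin: 25–39 mL/min → 75% of 120 mg = 90 mg.
Total = 90 + 90 = 180 mg.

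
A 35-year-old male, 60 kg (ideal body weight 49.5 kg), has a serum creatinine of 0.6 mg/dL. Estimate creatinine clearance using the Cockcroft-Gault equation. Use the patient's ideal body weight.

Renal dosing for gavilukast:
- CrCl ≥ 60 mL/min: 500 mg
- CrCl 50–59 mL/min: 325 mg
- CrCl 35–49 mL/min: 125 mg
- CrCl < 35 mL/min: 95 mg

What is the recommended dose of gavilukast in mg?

CrCl = (140 − 35) × 49.5 / (72 × 0.6) = 5197.5 / 43.20 ≈ 120.3 mL/min
CrCl ≈ 120 mL/min → bracket ≥ 60 mL/min.
Dose for this bracket: 500 mg.

500 mg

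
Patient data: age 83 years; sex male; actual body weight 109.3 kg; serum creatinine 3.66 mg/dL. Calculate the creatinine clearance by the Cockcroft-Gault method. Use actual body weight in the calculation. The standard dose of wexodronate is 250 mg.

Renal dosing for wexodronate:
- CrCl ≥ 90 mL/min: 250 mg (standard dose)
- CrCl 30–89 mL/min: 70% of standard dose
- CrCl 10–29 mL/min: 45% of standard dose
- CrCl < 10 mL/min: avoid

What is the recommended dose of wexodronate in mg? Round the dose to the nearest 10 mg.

CrCl = (140 − 83) × 109.3 / (72 × 3.66) = 6230.1 / 263.52 ≈ 23.6 mL/min
CrCl ≈ 24 mL/min → bracket 10–29 mL/min.
45% of 250 mg = 112.5 mg → 110 mg

110 mg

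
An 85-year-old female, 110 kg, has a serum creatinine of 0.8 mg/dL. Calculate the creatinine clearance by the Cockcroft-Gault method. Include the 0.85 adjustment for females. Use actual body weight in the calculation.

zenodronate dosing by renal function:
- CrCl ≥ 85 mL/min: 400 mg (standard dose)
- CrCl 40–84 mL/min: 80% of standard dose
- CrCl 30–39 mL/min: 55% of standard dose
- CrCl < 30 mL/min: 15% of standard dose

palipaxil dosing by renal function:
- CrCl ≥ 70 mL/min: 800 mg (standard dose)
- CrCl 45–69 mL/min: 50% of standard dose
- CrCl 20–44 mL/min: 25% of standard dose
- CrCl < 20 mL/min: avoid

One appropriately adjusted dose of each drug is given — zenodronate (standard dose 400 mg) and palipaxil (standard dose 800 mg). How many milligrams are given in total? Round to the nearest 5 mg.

1200 mg

CrCl = (140 − 85) × 110 / (72 × 0.8) × 0.85 = 6050.0 / 57.60 × 0.85 ≈ 89.3 mL/min
CrCl ≈ 89 mL/min.
zenodronate: ≥ 85 mL/min → 100% of 400 mg = 400 mg.
palipaxil: ≥ 70 mL/min → 100% of 800 mg = 800 mg.
Total = 400 + 800 = 1200 mg.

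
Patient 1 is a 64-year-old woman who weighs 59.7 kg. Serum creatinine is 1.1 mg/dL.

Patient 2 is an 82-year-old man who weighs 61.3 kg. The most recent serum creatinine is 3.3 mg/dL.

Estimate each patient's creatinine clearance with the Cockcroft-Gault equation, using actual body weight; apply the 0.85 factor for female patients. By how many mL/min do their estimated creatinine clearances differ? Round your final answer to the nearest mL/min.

Patient 1: CrCl = (140 − 64) × 59.7 / (72 × 1.1) × 0.85 = 4537.2 / 79.20 × 0.85 ≈ 48.7 mL/min
Patient 2: CrCl = (140 − 82) × 61.3 / (72 × 3.3) = 3555.4 / 237.60 ≈ 15.0 mL/min
|48.7 − 15.0| = 33.7 mL/min

34 mL/min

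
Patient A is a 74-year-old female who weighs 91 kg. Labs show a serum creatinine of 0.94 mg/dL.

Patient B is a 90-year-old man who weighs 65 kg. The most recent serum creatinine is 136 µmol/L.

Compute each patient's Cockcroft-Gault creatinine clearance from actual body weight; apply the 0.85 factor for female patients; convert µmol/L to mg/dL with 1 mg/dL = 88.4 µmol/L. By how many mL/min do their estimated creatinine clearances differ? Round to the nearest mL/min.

Patient A: CrCl = (140 − 74) × 91 / (72 × 0.94) × 0.85 = 6006.0 / 67.68 × 0.85 ≈ 75.4 mL/min
Patient B: SCr = 136 / 88.4 = 1.538 mg/dL
Patient B: CrCl = (140 − 90) × 65 / (72 × 1.538) = 3250.0 / 110.74 ≈ 29.3 mL/min
|75.4 − 29.3| = 46.1 mL/min

46 mL/min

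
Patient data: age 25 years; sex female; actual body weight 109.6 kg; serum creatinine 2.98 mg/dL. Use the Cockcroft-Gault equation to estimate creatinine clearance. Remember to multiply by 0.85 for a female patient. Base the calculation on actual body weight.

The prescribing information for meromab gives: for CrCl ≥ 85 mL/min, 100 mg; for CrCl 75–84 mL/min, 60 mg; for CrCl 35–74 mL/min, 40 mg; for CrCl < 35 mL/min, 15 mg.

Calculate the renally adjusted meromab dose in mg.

CrCl = (140 − 25) × 109.6 / (72 × 2.98) × 0.85 = 12604.0 / 214.56 × 0.85 ≈ 49.9 mL/min
CrCl ≈ 50 mL/min → bracket 35–74 mL/min.
Dose for this bracket: 40 mg.

40 mg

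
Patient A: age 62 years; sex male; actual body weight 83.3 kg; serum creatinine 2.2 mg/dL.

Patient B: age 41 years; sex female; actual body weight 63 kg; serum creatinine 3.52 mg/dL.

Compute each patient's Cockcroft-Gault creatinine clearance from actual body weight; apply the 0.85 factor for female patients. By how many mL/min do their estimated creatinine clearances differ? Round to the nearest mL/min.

Patient A: CrCl = (140 − 62) × 83.3 / (72 × 2.2) = 6497.4 / 158.40 ≈ 41.0 mL/min
Patient B: CrCl = (140 − 41) × 63 / (72 × 3.52) × 0.85 = 6237.0 / 253.44 × 0.85 ≈ 20.9 mL/min
|41.0 − 20.9| = 20.1 mL/min

20 mL/min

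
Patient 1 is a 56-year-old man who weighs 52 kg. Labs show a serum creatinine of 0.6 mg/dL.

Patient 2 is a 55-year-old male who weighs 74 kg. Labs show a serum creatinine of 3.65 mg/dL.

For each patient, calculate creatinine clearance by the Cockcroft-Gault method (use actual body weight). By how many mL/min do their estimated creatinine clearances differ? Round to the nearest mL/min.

Patient 1: CrCl = (140 − 56) × 52 / (72 × 0.6) = 4368.0 / 43.20 ≈ 101.1 mL/min
Patient 2: CrCl = (140 − 55) × 74 / (72 × 3.65) = 6290.0 / 262.80 ≈ 23.9 mL/min
|101.1 − 23.9| = 77.2 mL/min

77 mL/min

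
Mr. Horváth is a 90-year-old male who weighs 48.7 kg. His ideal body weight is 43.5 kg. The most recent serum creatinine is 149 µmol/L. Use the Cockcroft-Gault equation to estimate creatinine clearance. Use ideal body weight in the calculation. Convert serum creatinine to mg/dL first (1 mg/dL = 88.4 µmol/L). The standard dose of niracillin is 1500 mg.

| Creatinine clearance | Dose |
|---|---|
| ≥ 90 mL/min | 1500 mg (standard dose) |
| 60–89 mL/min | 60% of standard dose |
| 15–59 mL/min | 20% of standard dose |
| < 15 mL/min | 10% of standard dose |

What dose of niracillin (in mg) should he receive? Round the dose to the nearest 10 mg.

300 mg

SCr = 149 / 88.4 = 1.686 mg/dL
CrCl = (140 − 90) × 43.5 / (72 × 1.686) = 2175.0 / 121.39 ≈ 17.9 mL/min
CrCl ≈ 18 mL/min → bracket 15–59 mL/min.
20% of 1500 mg = 300 mg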